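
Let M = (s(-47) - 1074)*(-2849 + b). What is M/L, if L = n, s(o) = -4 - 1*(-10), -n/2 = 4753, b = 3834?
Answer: 525990/4753 ≈ 110.66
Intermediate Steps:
n = -9506 (n = -2*4753 = -9506)
s(o) = 6 (s(o) = -4 + 10 = 6)
M = -1051980 (M = (6 - 1074)*(-2849 + 3834) = -1068*985 = -1051980)
L = -9506
M/L = -1051980/(-9506) = -1051980*(-1/9506) = 525990/4753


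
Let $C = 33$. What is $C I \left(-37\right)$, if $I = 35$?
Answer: $-42735$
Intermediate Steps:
$C I \left(-37\right) = 33 \cdot 35 \left(-37\right) = 1155 \left(-37\right) = -42735$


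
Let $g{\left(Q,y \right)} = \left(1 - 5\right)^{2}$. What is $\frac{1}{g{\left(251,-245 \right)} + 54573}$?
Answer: $\frac{1}{54589} \approx 1.8319 \cdot 10^{-5}$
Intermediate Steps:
$g{\left(Q,y \right)} = 16$ ($g{\left(Q,y \right)} = \left(-4\right)^{2} = 16$)
$\frac{1}{g{\left(251,-245 \right)} + 54573} = \frac{1}{16 + 54573} = \frac{1}{54589}$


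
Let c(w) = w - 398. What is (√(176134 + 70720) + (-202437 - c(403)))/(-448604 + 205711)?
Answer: 202442/242893 - √246854/242893 ≈ 0.83142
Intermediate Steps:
c(w) = -398 + w
(√(176134 + 70720) + (-202437 - c(403)))/(-448604 + 205711) = (√(176134 + 70720) + (-202437 - (-398 + 403)))/(-448604 + 205711) = (√246854 + (-202437 - 1*5))/(-242893) = (√246854 + (-202437 - 5))*(-1/242893) = (√246854 - 202442)*(-1/242893) = (-202442 + √246854)*(-1/242893) = 202442/242893 - √246854/242893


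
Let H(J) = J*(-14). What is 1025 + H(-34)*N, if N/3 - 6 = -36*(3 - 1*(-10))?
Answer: -658711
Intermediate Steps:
H(J) = -14*J
N = -1386 (N = 18 + 3*(-36*(3 - 1*(-10))) = 18 + 3*(-36*(3 + 10)) = 18 + 3*(-36*13) = 18 + 3*(-468) = 18 - 1404 = -1386)
1025 + H(-34)*N = 1025 - 14*(-34)*(-1386) = 1025 + 476*(-1386) = 1025 - 659736 = -658711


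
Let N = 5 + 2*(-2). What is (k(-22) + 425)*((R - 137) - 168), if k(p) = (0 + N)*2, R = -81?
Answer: -164822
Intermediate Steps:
N = 1 (N = 5 - 4 = 1)
k(p) = 2 (k(p) = (0 + 1)*2 = 1*2 = 2)
(k(-22) + 425)*((R - 137) - 168) = (2 + 425)*((-81 - 137) - 168) = 427*(-218 - 168) = 427*(-386) = -164822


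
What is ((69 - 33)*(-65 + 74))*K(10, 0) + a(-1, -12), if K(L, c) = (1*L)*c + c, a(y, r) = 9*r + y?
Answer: -109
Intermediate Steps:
a(y, r) = y + 9*r
K(L, c) = c + L*c (K(L, c) = L*c + c = c + L*c)
((69 - 33)*(-65 + 74))*K(10, 0) + a(-1, -12) = ((69 - 33)*(-65 + 74))*(0*(1 + 10)) + (-1 + 9*(-12)) = (36*9)*(0*11) + (-1 - 108) = 324*0 - 109 = 0 - 109 = -109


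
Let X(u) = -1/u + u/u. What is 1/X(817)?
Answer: 817/816 ≈ 1.0012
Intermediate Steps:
X(u) = 1 - 1/u (X(u) = -1/u + 1 = 1 - 1/u)
1/X(817) = 1/((-1 + 817)/817) = 1/((1/817)*816) = 1/(816/817) = 817/816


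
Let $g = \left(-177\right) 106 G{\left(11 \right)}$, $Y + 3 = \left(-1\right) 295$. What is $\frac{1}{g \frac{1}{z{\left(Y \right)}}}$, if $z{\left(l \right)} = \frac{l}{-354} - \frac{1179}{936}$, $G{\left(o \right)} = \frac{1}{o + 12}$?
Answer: $\frac{176893}{345370896} \approx 0.00051218$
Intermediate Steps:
$G{\left(o \right)} = \frac{1}{12 + o}$
$Y = -298$ ($Y = -3 - 295 = -298$)
$z{\left(l \right)} = - \frac{131}{104} - \frac{l}{354}$ ($z{\left(l \right)} = l \left(- \frac{1}{354}\right) - \frac{131}{104} = - \frac{l}{354} - \frac{131}{104} = - \frac{131}{104} - \frac{l}{354}$)
$g = - \frac{18762}{23}$ ($g = \frac{\left(-177\right) 106}{12 + 11} = - \frac{18762}{23} \approx -815.74$)
$\frac{1}{g \frac{1}{z{\left(Y \right)}}} = \frac{1}{\left(- \frac{18762}{23}\right) \frac{1}{- \frac{131}{104} - - \frac{149}{177}}} = \frac{1}{\left(- \frac{18762}{23}\right) \frac{1}{- \frac{131}{104} + \frac{149}{177}}} = \frac{1}{\left(- \frac{18762}{23}\right) \frac{1}{- \frac{7691}{18408}}} = \frac{1}{\left(- \frac{18762}{23}\right) \left(- \frac{18408}{7691}\right)} = \frac{1}{\frac{345370896}{176893}} = \frac{176893}{345370896}$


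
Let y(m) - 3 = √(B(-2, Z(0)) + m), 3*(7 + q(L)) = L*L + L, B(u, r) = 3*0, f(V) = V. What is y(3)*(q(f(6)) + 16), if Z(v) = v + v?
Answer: 69 + 23*√3 ≈ 108.84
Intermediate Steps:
Z(v) = 2*v
B(u, r) = 0
q(L) = -7 + L/3 + L²/3 (q(L) = -7 + (L*L + L)/3 = -7 + (L² + L)/3 = -7 + (L + L²)/3 = -7 + (L/3 + L²/3) = -7 + L/3 + L²/3)
y(m) = 3 + √m (y(m) = 3 + √(0 + m) = 3 + √m)
y(3)*(q(f(6)) + 16) = (3 + √3)*((-7 + (⅓)*6 + (⅓)*6²) + 16) = (3 + √3)*((-7 + 2 + (⅓)*36) + 16) = (3 + √3)*((-7 + 2 + 12) + 16) = (3 + √3)*(7 + 16) = (3 + √3)*23 = 69 + 23*√3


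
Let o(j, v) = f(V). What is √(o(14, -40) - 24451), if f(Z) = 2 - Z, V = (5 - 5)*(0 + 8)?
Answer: I*√24449 ≈ 156.36*I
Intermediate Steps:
V = 0 (V = 0*8 = 0)
o(j, v) = 2 (o(j, v) = 2 - 1*0 = 2 + 0 = 2)
√(o(14, -40) - 24451) = √(2 - 24451) = √(-24449) = I*√24449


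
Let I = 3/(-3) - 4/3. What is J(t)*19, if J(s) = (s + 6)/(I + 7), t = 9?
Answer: 855/14 ≈ 61.071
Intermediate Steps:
I = -7/3 (I = 3*(-1/3) - 4*1/3 = -1 - 4/3 = -7/3 ≈ -2.3333)
J(s) = 9/7 + 3*s/14 (J(s) = (s + 6)/(-7/3 + 7) = (6 + s)/(14/3) = (6 + s)*(3/14) = 9/7 + 3*s/14)
J(t)*19 = (9/7 + (3/14)*9)*19 = (9/7 + 27/14)*19 = (45/14)*19 = 855/14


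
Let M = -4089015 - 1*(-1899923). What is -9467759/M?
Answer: 9467759/2189092 ≈ 4.3250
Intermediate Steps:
M = -2189092 (M = -4089015 + 1899923 = -2189092)
-9467759/M = -9467759/(-2189092) = -9467759*(-1/2189092) = 9467759/2189092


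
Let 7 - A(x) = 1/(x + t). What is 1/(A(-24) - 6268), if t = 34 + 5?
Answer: -15/93916 ≈ -0.00015972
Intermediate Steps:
t = 39
A(x) = 7 - 1/(39 + x) (A(x) = 7 - 1/(x + 39) = 7 - 1/(39 + x))
1/(A(-24) - 6268) = 1/((272 + 7*(-24))/(39 - 24) - 6268) = 1/((272 - 168)/15 - 6268) = 1/((1/15)*104 - 6268) = 1/(104/15 - 6268) = 1/(-93916/15) = -15/93916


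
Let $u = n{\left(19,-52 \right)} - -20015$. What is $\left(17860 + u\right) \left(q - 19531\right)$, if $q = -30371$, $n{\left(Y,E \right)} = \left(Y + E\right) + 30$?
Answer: $-1889888544$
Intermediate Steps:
$n{\left(Y,E \right)} = 30 + E + Y$ ($n{\left(Y,E \right)} = \left(E + Y\right) + 30 = 30 + E + Y$)
$u = 20012$ ($u = \left(30 - 52 + 19\right) - -20015 = -3 + 20015 = 20012$)
$\left(17860 + u\right) \left(q - 19531\right) = \left(17860 + 20012\right) \left(-30371 - 19531\right) = 37872 \left(-49902\right) = -1889888544$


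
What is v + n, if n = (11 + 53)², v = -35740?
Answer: -31644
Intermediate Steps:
n = 4096 (n = 64² = 4096)
v + n = -35740 + 4096 = -31644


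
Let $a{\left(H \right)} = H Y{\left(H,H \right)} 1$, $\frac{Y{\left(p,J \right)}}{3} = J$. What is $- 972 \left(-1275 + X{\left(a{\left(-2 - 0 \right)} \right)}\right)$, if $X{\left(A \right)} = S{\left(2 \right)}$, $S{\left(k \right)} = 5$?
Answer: $1234440$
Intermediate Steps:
$Y{\left(p,J \right)} = 3 J$
$a{\left(H \right)} = 3 H^{2}$ ($a{\left(H \right)} = H 3 H 1 = 3 H^{2} \cdot 1 = 3 H^{2}$)
$X{\left(A \right)} = 5$
$- 972 \left(-1275 + X{\left(a{\left(-2 - 0 \right)} \right)}\right) = - 972 \left(-1275 + 5\right) = \left(-972\right) \left(-1270\right) = 1234440$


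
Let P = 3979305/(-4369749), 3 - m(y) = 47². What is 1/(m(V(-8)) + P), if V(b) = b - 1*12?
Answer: -1456583/3214548533 ≈ -0.00045312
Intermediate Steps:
V(b) = -12 + b (V(b) = b - 12 = -12 + b)
m(y) = -2206 (m(y) = 3 - 1*47² = 3 - 1*2209 = 3 - 2209 = -2206)
P = -1326435/1456583 (P = 3979305*(-1/4369749) = -1326435/1456583 ≈ -0.91065)
1/(m(V(-8)) + P) = 1/(-2206 - 1326435/1456583) = 1/(-3214548533/1456583) = -1456583/3214548533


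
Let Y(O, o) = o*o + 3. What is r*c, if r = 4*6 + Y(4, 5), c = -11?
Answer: -572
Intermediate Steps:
Y(O, o) = 3 + o**2 (Y(O, o) = o**2 + 3 = 3 + o**2)
r = 52 (r = 4*6 + (3 + 5**2) = 24 + (3 + 25) = 24 + 28 = 52)
r*c = 52*(-11) = -572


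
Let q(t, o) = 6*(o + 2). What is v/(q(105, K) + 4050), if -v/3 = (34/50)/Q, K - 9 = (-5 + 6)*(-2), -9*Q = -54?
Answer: -17/205200 ≈ -8.2846e-5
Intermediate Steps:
Q = 6 (Q = -⅑*(-54) = 6)
K = 7 (K = 9 + (-5 + 6)*(-2) = 9 + 1*(-2) = 9 - 2 = 7)
q(t, o) = 12 + 6*o (q(t, o) = 6*(2 + o) = 12 + 6*o)
v = -17/50 (v = -3*34/50/6 = -3*34*(1/50)/6 = -51/(25*6) = -3*17/150 = -17/50 ≈ -0.34000)
v/(q(105, K) + 4050) = -17/(50*((12 + 6*7) + 4050)) = -17/(50*((12 + 42) + 4050)) = -17/(50*(54 + 4050)) = -17/50/4104 = -17/50*1/4104 = -17/205200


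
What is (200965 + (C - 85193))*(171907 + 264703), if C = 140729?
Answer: 111990901610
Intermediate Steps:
(200965 + (C - 85193))*(171907 + 264703) = (200965 + (140729 - 85193))*(171907 + 264703) = (200965 + 55536)*436610 = 256501*436610 = 111990901610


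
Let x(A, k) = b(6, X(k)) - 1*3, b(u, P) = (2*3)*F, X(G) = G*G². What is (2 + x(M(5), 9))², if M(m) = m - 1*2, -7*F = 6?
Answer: 1849/49 ≈ 37.735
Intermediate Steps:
F = -6/7 (F = -⅐*6 = -6/7 ≈ -0.85714)
M(m) = -2 + m (M(m) = m - 2 = -2 + m)
X(G) = G³
b(u, P) = -36/7 (b(u, P) = (2*3)*(-6/7) = 6*(-6/7) = -36/7)
x(A, k) = -57/7 (x(A, k) = -36/7 - 1*3 = -36/7 - 3 = -57/7)
(2 + x(M(5), 9))² = (2 - 57/7)² = (-43/7)² = 1849/49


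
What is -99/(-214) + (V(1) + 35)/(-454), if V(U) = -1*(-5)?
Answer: 18193/48578 ≈ 0.37451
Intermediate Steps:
V(U) = 5
-99/(-214) + (V(1) + 35)/(-454) = -99/(-214) + (5 + 35)/(-454) = -99*(-1/214) + 40*(-1/454) = 99/214 - 20/227 = 18193/48578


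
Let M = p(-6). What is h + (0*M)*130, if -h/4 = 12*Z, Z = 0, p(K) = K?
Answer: 0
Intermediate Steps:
h = 0 (h = -48*0 = -4*0 = 0)
M = -6
h + (0*M)*130 = 0 + (0*(-6))*130 = 0 + 0*130 = 0 + 0 = 0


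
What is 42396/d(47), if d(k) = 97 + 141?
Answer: 21198/119 ≈ 178.13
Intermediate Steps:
d(k) = 238
42396/d(47) = 42396/238 = 42396*(1/238) = 21198/119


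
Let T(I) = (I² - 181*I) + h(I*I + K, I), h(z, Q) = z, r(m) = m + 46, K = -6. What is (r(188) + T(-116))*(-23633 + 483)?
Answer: -1114348400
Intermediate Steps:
r(m) = 46 + m
T(I) = -6 - 181*I + 2*I² (T(I) = (I² - 181*I) + (I*I - 6) = (I² - 181*I) + (I² - 6) = (I² - 181*I) + (-6 + I²) = -6 - 181*I + 2*I²)
(r(188) + T(-116))*(-23633 + 483) = ((46 + 188) + (-6 - 181*(-116) + 2*(-116)²))*(-23633 + 483) = (234 + (-6 + 20996 + 2*13456))*(-23150) = (234 + (-6 + 20996 + 26912))*(-23150) = (234 + 47902)*(-23150) = 48136*(-23150) = -1114348400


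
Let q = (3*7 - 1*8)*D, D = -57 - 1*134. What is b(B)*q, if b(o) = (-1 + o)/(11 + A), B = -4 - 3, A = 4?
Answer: 19864/15 ≈ 1324.3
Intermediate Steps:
D = -191 (D = -57 - 134 = -191)
B = -7
q = -2483 (q = (3*7 - 1*8)*(-191) = (21 - 8)*(-191) = 13*(-191) = -2483)
b(o) = -1/15 + o/15 (b(o) = (-1 + o)/(11 + 4) = (-1 + o)/15 = (-1 + o)*(1/15) = -1/15 + o/15)
b(B)*q = (-1/15 + (1/15)*(-7))*(-2483) = (-1/15 - 7/15)*(-2483) = -8/15*(-2483) = 19864/15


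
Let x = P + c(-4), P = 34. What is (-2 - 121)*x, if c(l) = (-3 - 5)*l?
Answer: -8118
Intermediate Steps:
c(l) = -8*l
x = 66 (x = 34 - 8*(-4) = 34 + 32 = 66)
(-2 - 121)*x = (-2 - 121)*66 = -123*66 = -8118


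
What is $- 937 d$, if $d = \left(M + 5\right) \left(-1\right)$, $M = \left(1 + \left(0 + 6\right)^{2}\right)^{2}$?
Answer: $1287438$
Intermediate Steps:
$M = 1369$ ($M = \left(1 + 6^{2}\right)^{2} = \left(1 + 36\right)^{2} = 37^{2} = 1369$)
$d = -1374$ ($d = \left(1369 + 5\right) \left(-1\right) = 1374 \left(-1\right) = -1374$)
$- 937 d = \left(-937\right) \left(-1374\right) = 1287438$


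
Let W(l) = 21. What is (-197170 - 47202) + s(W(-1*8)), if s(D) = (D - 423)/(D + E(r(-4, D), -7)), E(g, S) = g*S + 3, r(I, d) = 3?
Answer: -244506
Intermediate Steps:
E(g, S) = 3 + S*g (E(g, S) = S*g + 3 = 3 + S*g)
s(D) = (-423 + D)/(-18 + D) (s(D) = (D - 423)/(D + (3 - 7*3)) = (-423 + D)/(D + (3 - 21)) = (-423 + D)/(D - 18) = (-423 + D)/(-18 + D))
(-197170 - 47202) + s(W(-1*8)) = (-197170 - 47202) + (-423 + 21)/(-18 + 21) = -244372 - 402/3 = -244372 + (⅓)*(-402) = -244372 - 134 = -244506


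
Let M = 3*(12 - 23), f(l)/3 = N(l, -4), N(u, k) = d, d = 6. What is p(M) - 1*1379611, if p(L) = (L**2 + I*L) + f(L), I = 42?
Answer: -1379890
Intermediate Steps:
N(u, k) = 6
f(l) = 18 (f(l) = 3*6 = 18)
M = -33 (M = 3*(-11) = -33)
p(L) = 18 + L**2 + 42*L (p(L) = (L**2 + 42*L) + 18 = 18 + L**2 + 42*L)
p(M) - 1*1379611 = (18 + (-33)**2 + 42*(-33)) - 1*1379611 = (18 + 1089 - 1386) - 1379611 = -279 - 1379611 = -1379890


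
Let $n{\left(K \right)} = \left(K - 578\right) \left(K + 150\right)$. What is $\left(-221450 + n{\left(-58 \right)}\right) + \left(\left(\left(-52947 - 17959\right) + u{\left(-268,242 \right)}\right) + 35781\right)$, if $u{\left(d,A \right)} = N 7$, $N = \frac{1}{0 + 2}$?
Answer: $- \frac{630167}{2} \approx -3.1508 \cdot 10^{5}$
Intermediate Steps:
$N = \frac{1}{2} \approx 0.5$
$u{\left(d,A \right)} = \frac{7}{2}$ ($u{\left(d,A \right)} = \frac{1}{2} \cdot 7 = \frac{7}{2}$)
$n{\left(K \right)} = \left(-578 + K\right) \left(150 + K\right)$
$\left(-221450 + n{\left(-58 \right)}\right) + \left(\left(\left(-52947 - 17959\right) + u{\left(-268,242 \right)}\right) + 35781\right) = \left(-221450 - \left(61876 - 3364\right)\right) + \left(\left(\left(-52947 - 17959\right) + \frac{7}{2}\right) + 35781\right) = \left(-221450 + \left(-86700 + 3364 + 24824\right)\right) + \left(\left(\left(-52947 - 17959\right) + \frac{7}{2}\right) + 35781\right) = \left(-221450 - 58512\right) + \left(\left(-70906 + \frac{7}{2}\right) + 35781\right) = -279962 + \left(- \frac{141805}{2} + 35781\right) = -279962 - \frac{70243}{2} = - \frac{630167}{2}$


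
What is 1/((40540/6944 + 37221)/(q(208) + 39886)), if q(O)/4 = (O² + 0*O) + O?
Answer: 371111664/64625791 ≈ 5.7425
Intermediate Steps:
q(O) = 4*O + 4*O² (q(O) = 4*((O² + 0*O) + O) = 4*((O² + 0) + O) = 4*(O² + O) = 4*(O + O²) = 4*O + 4*O²)
1/((40540/6944 + 37221)/(q(208) + 39886)) = 1/((40540/6944 + 37221)/(4*208*(1 + 208) + 39886)) = 1/((40540*(1/6944) + 37221)/(4*208*209 + 39886)) = 1/((10135/1736 + 37221)/(173888 + 39886)) = 1/((64625791/1736)/213774) = 1/((64625791/1736)*(1/213774)) = 1/(64625791/371111664) = 371111664/64625791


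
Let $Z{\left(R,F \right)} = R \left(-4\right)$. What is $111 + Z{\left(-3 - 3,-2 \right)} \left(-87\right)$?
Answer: $-1977$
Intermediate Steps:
$Z{\left(R,F \right)} = - 4 R$
$111 + Z{\left(-3 - 3,-2 \right)} \left(-87\right) = 111 + - 4 \left(-3 - 3\right) \left(-87\right) = 111 + \left(-4\right) \left(-6\right) \left(-87\right) = 111 + 24 \left(-87\right) = 111 - 2088 = -1977$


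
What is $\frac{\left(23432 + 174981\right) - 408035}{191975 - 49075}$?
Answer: $- \frac{104811}{71450} \approx -1.4669$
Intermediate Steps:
$\frac{\left(23432 + 174981\right) - 408035}{191975 - 49075} = \frac{198413 - 408035}{142900} = \left(-209622\right) \frac{1}{142900} = - \frac{104811}{71450}$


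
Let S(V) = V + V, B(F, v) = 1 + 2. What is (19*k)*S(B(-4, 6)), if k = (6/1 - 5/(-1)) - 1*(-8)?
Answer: 2166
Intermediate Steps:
B(F, v) = 3
S(V) = 2*V
k = 19 (k = (6*1 - 5*(-1)) + 8 = (6 + 5) + 8 = 11 + 8 = 19)
(19*k)*S(B(-4, 6)) = (19*19)*(2*3) = 361*6 = 2166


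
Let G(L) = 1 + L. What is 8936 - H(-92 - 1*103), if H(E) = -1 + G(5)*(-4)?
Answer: 8961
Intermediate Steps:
H(E) = -25 (H(E) = -1 + (1 + 5)*(-4) = -1 + 6*(-4) = -1 - 24 = -25)
8936 - H(-92 - 1*103) = 8936 - 1*(-25) = 8936 + 25 = 8961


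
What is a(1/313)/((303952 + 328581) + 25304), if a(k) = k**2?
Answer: 1/64447633053 ≈ 1.5516e-11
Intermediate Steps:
a(1/313)/((303952 + 328581) + 25304) = (1/313)**2/((303952 + 328581) + 25304) = (1/313)**2/(632533 + 25304) = (1/97969)/657837 = (1/97969)*(1/657837) = 1/64447633053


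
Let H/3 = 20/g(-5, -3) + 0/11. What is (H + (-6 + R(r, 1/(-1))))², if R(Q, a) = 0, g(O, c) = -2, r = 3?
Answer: 1296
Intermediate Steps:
H = -30 (H = 3*(20/(-2) + 0/11) = 3*(20*(-½) + 0*(1/11)) = 3*(-10 + 0) = 3*(-10) = -30)
(H + (-6 + R(r, 1/(-1))))² = (-30 + (-6 + 0))² = (-30 - 6)² = (-36)² = 1296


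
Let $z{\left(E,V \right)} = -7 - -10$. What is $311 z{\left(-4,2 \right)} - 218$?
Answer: $715$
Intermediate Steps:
$z{\left(E,V \right)} = 3$ ($z{\left(E,V \right)} = -7 + 10 = 3$)
$311 z{\left(-4,2 \right)} - 218 = 311 \cdot 3 - 218 = 933 - 218 = 715$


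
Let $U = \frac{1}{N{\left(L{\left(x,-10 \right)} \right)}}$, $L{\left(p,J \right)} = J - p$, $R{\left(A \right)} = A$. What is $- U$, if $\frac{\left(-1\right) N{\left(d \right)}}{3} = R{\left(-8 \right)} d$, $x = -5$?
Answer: $\frac{1}{120} \approx 0.0083333$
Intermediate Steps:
$N{\left(d \right)} = 24 d$ ($N{\left(d \right)} = - 3 \left(- 8 d\right) = 24 d$)
$U = - \frac{1}{120}$ ($U = \frac{1}{24 \left(-10 - -5\right)} = \frac{1}{24 \left(-10 + 5\right)} = \frac{1}{24 \left(-5\right)} = \frac{1}{-120} = - \frac{1}{120} \approx -0.0083333$)
$- U = \left(-1\right) \left(- \frac{1}{120}\right) = \frac{1}{120}$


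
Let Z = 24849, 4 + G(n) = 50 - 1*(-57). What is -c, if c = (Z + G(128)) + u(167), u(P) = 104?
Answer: -25056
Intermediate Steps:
G(n) = 103 (G(n) = -4 + (50 - 1*(-57)) = -4 + (50 + 57) = -4 + 107 = 103)
c = 25056 (c = (24849 + 103) + 104 = 24952 + 104 = 25056)
-c = -1*25056 = -25056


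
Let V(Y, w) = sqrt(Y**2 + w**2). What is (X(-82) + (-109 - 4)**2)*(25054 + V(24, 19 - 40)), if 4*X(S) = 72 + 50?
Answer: 320678673 + 76797*sqrt(113)/2 ≈ 3.2109e+8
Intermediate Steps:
X(S) = 61/2 (X(S) = (72 + 50)/4 = (1/4)*122 = 61/2)
(X(-82) + (-109 - 4)**2)*(25054 + V(24, 19 - 40)) = (61/2 + (-109 - 4)**2)*(25054 + sqrt(24**2 + (19 - 40)**2)) = (61/2 + (-113)**2)*(25054 + sqrt(576 + (-21)**2)) = (61/2 + 12769)*(25054 + sqrt(576 + 441)) = 25599*(25054 + sqrt(1017))/2 = 25599*(25054 + 3*sqrt(113))/2 = 320678673 + 76797*sqrt(113)/2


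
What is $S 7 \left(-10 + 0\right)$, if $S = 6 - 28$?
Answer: $1540$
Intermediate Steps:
$S = -22$ ($S = 6 - 28 = -22$)
$S 7 \left(-10 + 0\right) = - 22 \cdot 7 \left(-10 + 0\right) = - 22 \cdot 7 \left(-10\right) = \left(-22\right) \left(-70\right) = 1540$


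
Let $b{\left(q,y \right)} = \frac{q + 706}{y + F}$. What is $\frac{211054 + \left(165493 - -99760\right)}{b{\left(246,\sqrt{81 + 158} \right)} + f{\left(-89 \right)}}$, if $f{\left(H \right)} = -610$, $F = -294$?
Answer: $- \frac{12588807822903}{16208136682} + \frac{113361066 \sqrt{239}}{8104068341} \approx -776.48$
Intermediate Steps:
$b{\left(q,y \right)} = \frac{706 + q}{-294 + y}$ ($b{\left(q,y \right)} = \frac{q + 706}{y - 294} = \frac{706 + q}{-294 + y}$)
$\frac{211054 + \left(165493 - -99760\right)}{b{\left(246,\sqrt{81 + 158} \right)} + f{\left(-89 \right)}} = \frac{211054 + \left(165493 - -99760\right)}{\frac{706 + 246}{-294 + \sqrt{81 + 158}} - 610} = \frac{211054 + \left(165493 + 99760\right)}{\frac{1}{-294 + \sqrt{239}} \cdot 952 - 610} = \frac{211054 + 265253}{\frac{952}{-294 + \sqrt{239}} - 610} = \frac{476307}{-610 + \frac{952}{-294 + \sqrt{239}}}$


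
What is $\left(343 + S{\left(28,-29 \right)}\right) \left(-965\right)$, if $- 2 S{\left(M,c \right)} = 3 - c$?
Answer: $-315555$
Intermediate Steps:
$S{\left(M,c \right)} = - \frac{3}{2} + \frac{c}{2}$ ($S{\left(M,c \right)} = - \frac{3 - c}{2} = - \frac{3}{2} + \frac{c}{2}$)
$\left(343 + S{\left(28,-29 \right)}\right) \left(-965\right) = \left(343 + \left(- \frac{3}{2} + \frac{1}{2} \left(-29\right)\right)\right) \left(-965\right) = \left(343 - 16\right) \left(-965\right) = 327 \left(-965\right) = -315555$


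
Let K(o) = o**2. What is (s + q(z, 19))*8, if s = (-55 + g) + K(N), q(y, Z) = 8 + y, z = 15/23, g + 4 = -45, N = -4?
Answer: -14600/23 ≈ -634.78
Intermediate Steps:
g = -49 (g = -4 - 45 = -49)
z = 15/23 (z = 15*(1/23) = 15/23 ≈ 0.65217)
s = -88 (s = (-55 - 49) + (-4)**2 = -104 + 16 = -88)
(s + q(z, 19))*8 = (-88 + (8 + 15/23))*8 = (-88 + 199/23)*8 = -1825/23*8 = -14600/23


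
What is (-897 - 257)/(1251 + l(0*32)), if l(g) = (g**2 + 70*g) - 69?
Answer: -577/591 ≈ -0.97631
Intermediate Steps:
l(g) = -69 + g**2 + 70*g
(-897 - 257)/(1251 + l(0*32)) = (-897 - 257)/(1251 + (-69 + (0*32)**2 + 70*(0*32))) = -1154/(1251 + (-69 + 0**2 + 70*0)) = -1154/(1251 + (-69 + 0 + 0)) = -1154/(1251 - 69) = -1154/1182 = -1154*1/1182 = -577/591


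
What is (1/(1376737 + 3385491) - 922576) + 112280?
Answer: -3858814299487/4762228 ≈ -8.1030e+5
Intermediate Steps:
(1/(1376737 + 3385491) - 922576) + 112280 = (1/4762228 - 922576) + 112280 = -4393517259327/4762228 + 112280 = -3858814299487/4762228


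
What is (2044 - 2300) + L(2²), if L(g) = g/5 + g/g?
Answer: -1271/5 ≈ -254.20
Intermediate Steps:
L(g) = 1 + g/5 (L(g) = g*(⅕) + 1 = g/5 + 1 = 1 + g/5)
(2044 - 2300) + L(2²) = (2044 - 2300) + (1 + (⅕)*2²) = -256 + (1 + (⅕)*4) = -256 + (1 + ⅘) = -256 + 9/5 = -1271/5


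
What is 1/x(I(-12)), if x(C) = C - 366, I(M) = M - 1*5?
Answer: -1/383 ≈ -0.0026110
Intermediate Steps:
I(M) = -5 + M (I(M) = M - 5 = -5 + M)
x(C) = -366 + C
1/x(I(-12)) = 1/(-366 + (-5 - 12)) = 1/(-366 - 17) = 1/(-383) = -1/383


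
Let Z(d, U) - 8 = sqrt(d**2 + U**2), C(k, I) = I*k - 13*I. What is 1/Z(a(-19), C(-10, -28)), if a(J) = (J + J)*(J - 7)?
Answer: -1/173852 + sqrt(86930)/347704 ≈ 0.00084221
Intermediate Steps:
a(J) = 2*J*(-7 + J) (a(J) = (2*J)*(-7 + J) = 2*J*(-7 + J))
C(k, I) = -13*I + I*k
Z(d, U) = 8 + sqrt(U**2 + d**2) (Z(d, U) = 8 + sqrt(d**2 + U**2) = 8 + sqrt(U**2 + d**2))
1/Z(a(-19), C(-10, -28)) = 1/(8 + sqrt((-28*(-13 - 10))**2 + (2*(-19)*(-7 - 19))**2)) = 1/(8 + sqrt((-28*(-23))**2 + (2*(-19)*(-26))**2)) = 1/(8 + sqrt(644**2 + 988**2)) = 1/(8 + sqrt(414736 + 976144)) = 1/(8 + sqrt(1390880)) = 1/(8 + 4*sqrt(86930))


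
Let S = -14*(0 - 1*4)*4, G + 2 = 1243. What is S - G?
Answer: -1017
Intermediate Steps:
G = 1241 (G = -2 + 1243 = 1241)
S = 224 (S = -14*(0 - 4)*4 = -14*(-4)*4 = 56*4 = 224)
S - G = 224 - 1*1241 = 224 - 1241 = -1017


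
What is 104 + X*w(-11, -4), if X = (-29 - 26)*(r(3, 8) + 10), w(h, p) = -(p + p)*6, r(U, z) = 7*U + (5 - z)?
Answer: -73816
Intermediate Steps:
r(U, z) = 5 - z + 7*U
w(h, p) = -12*p (w(h, p) = -2*p*6 = -12*p)
X = -1540 (X = (-29 - 26)*((5 - 1*8 + 7*3) + 10) = -55*((5 - 8 + 21) + 10) = -55*(18 + 10) = -55*28 = -1540)
104 + X*w(-11, -4) = 104 - (-18480)*(-4) = 104 - 1540*48 = 104 - 73920 = -73816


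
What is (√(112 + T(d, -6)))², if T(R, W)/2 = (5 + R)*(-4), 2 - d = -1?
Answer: 48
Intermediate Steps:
d = 3 (d = 2 - 1*(-1) = 2 + 1 = 3)
T(R, W) = -40 - 8*R (T(R, W) = 2*((5 + R)*(-4)) = 2*(-20 - 4*R) = -40 - 8*R)
(√(112 + T(d, -6)))² = (√(112 + (-40 - 8*3)))² = (√(112 + (-40 - 24)))² = (√(112 - 64))² = (√48)² = (4*√3)² = 48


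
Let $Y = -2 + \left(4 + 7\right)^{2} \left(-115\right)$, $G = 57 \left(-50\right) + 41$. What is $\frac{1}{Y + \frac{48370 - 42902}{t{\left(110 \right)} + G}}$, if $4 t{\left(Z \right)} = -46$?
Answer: $- \frac{5641}{78516733} \approx -7.1845 \cdot 10^{-5}$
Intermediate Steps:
$t{\left(Z \right)} = - \frac{23}{2}$ ($t{\left(Z \right)} = \frac{1}{4} \left(-46\right) = - \frac{23}{2}$)
$G = -2809$ ($G = -2850 + 41 = -2809$)
$Y = -13917$ ($Y = -2 + 11^{2} \left(-115\right) = -2 + 121 \left(-115\right) = -2 - 13915 = -13917$)
$\frac{1}{Y + \frac{48370 - 42902}{t{\left(110 \right)} + G}} = \frac{1}{-13917 + \frac{48370 - 42902}{- \frac{23}{2} - 2809}} = \frac{1}{-13917 + \frac{5468}{- \frac{5641}{2}}} = \frac{1}{-13917 + 5468 \left(- \frac{2}{5641}\right)} = \frac{1}{-13917 - \frac{10936}{5641}} = \frac{1}{- \frac{78516733}{5641}} = - \frac{5641}{78516733}$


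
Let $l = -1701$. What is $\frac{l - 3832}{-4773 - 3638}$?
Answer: $\frac{5533}{8411} \approx 0.65783$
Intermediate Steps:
$\frac{l - 3832}{-4773 - 3638} = \frac{-1701 - 3832}{-4773 - 3638} = - \frac{5533}{-8411} = \left(-5533\right) \left(- \frac{1}{8411}\right) = \frac{5533}{8411}$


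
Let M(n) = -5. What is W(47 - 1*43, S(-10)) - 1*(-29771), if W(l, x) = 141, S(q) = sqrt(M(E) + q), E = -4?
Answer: 29912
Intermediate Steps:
S(q) = sqrt(-5 + q)
W(47 - 1*43, S(-10)) - 1*(-29771) = 141 - 1*(-29771) = 141 + 29771 = 29912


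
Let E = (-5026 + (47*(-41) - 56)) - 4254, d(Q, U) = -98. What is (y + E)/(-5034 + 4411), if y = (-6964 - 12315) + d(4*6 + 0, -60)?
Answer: 30640/623 ≈ 49.181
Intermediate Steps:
E = -11263 (E = (-5026 + (-1927 - 56)) - 4254 = (-5026 - 1983) - 4254 = -7009 - 4254 = -11263)
y = -19377 (y = (-6964 - 12315) - 98 = -19279 - 98 = -19377)
(y + E)/(-5034 + 4411) = (-19377 - 11263)/(-5034 + 4411) = -30640/(-623) = -30640*(-1/623) = 30640/623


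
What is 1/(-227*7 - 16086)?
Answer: -1/17675 ≈ -5.6577e-5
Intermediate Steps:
1/(-227*7 - 16086) = 1/(-1589 - 16086) = 1/(-17675) = -1/17675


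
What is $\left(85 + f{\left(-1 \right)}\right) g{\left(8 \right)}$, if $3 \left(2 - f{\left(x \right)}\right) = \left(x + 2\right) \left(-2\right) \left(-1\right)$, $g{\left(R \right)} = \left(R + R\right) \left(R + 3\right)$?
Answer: $\frac{45584}{3} \approx 15195.0$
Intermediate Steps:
$g{\left(R \right)} = 2 R \left(3 + R\right)$
$f{\left(x \right)} = \frac{2}{3} - \frac{2 x}{3}$ ($f{\left(x \right)} = 2 - \frac{\left(x + 2\right) \left(-2\right) \left(-1\right)}{3} = 2 - \frac{\left(2 + x\right) \left(-2\right) \left(-1\right)}{3} = 2 - \frac{\left(-4 - 2 x\right) \left(-1\right)}{3} = 2 - \frac{4 + 2 x}{3} = 2 - \left(\frac{4}{3} + \frac{2 x}{3}\right) = \frac{2}{3} - \frac{2 x}{3}$)
$\left(85 + f{\left(-1 \right)}\right) g{\left(8 \right)} = \left(85 + \left(\frac{2}{3} - - \frac{2}{3}\right)\right) 2 \cdot 8 \left(3 + 8\right) = \left(85 + \left(\frac{2}{3} + \frac{2}{3}\right)\right) 2 \cdot 8 \cdot 11 = \left(85 + \frac{4}{3}\right) 176 = \frac{259}{3} \cdot 176 = \frac{45584}{3}$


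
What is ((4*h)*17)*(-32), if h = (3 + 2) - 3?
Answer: -4352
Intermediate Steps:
h = 2 (h = 5 - 3 = 2)
((4*h)*17)*(-32) = ((4*2)*17)*(-32) = (8*17)*(-32) = 136*(-32) = -4352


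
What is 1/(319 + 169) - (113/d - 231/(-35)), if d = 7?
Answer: -388413/17080 ≈ -22.741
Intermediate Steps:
1/(319 + 169) - (113/d - 231/(-35)) = 1/(319 + 169) - (113/7 - 231/(-35)) = 1/488 - (113*(⅐) - 231*(-1/35)) = 1/488 - (113/7 + 33/5) = 1/488 - 1*796/35 = 1/488 - 796/35 = -388413/17080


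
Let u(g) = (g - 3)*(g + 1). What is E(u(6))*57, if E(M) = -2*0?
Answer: 0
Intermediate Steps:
u(g) = (1 + g)*(-3 + g) (u(g) = (-3 + g)*(1 + g) = (1 + g)*(-3 + g))
E(M) = 0
E(u(6))*57 = 0*57 = 0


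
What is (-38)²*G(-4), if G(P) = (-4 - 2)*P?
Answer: 34656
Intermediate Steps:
G(P) = -6*P
(-38)²*G(-4) = (-38)²*(-6*(-4)) = 1444*24 = 34656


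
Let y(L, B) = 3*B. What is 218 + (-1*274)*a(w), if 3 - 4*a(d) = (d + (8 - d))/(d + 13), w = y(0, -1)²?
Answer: 823/22 ≈ 37.409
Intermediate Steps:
w = 9 (w = (3*(-1))² = (-3)² = 9)
a(d) = ¾ - 2/(13 + d) (a(d) = ¾ - (d + (8 - d))/(4*(d + 13)) = ¾ - 2/(13 + d))
218 + (-1*274)*a(w) = 218 + (-1*274)*((31 + 3*9)/(4*(13 + 9))) = 218 - 137*(31 + 27)/(2*22) = 218 - 137*58/(2*22) = 218 - 274*29/44 = 218 - 3973/22 = 823/22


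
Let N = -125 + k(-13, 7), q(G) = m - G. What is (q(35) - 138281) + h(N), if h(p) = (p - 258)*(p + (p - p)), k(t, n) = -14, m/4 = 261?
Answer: -82089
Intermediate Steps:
m = 1044 (m = 4*261 = 1044)
q(G) = 1044 - G
N = -139 (N = -125 - 14 = -139)
h(p) = p*(-258 + p) (h(p) = (-258 + p)*(p + 0) = (-258 + p)*p = p*(-258 + p))
(q(35) - 138281) + h(N) = ((1044 - 1*35) - 138281) - 139*(-258 - 139) = ((1044 - 35) - 138281) - 139*(-397) = (1009 - 138281) + 55183 = -137272 + 55183 = -82089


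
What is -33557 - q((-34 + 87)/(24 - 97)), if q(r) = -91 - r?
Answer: -2443071/73 ≈ -33467.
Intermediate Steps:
-33557 - q((-34 + 87)/(24 - 97)) = -33557 - (-91 - (-34 + 87)/(24 - 97)) = -33557 - (-91 - 53/(-73)) = -33557 - (-91 - 53*(-1)/73) = -33557 - (-91 - 1*(-53/73)) = -33557 - (-91 + 53/73) = -33557 - 1*(-6590/73) = -33557 + 6590/73 = -2443071/73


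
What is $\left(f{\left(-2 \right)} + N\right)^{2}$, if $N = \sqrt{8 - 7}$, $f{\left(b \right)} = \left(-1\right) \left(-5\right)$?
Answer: $36$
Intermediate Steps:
$f{\left(b \right)} = 5$
$N = 1$ ($N = \sqrt{1} = 1$)
$\left(f{\left(-2 \right)} + N\right)^{2} = \left(5 + 1\right)^{2} = 6^{2} = 36$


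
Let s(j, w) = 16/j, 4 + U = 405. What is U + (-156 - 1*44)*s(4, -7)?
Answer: -399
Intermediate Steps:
U = 401 (U = -4 + 405 = 401)
U + (-156 - 1*44)*s(4, -7) = 401 + (-156 - 1*44)*(16/4) = 401 + (-156 - 44)*(16*(¼)) = 401 - 200*4 = 401 - 800 = -399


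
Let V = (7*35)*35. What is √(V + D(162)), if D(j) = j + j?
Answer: √8899 ≈ 94.334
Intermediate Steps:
V = 8575 (V = 245*35 = 8575)
D(j) = 2*j
√(V + D(162)) = √(8575 + 2*162) = √(8575 + 324) = √8899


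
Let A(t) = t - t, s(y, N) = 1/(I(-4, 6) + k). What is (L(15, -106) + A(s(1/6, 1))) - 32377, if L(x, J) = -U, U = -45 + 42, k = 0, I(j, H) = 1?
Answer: -32374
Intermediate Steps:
U = -3
L(x, J) = 3 (L(x, J) = -1*(-3) = 3)
s(y, N) = 1 (s(y, N) = 1/(1 + 0) = 1/1 = 1)
A(t) = 0
(L(15, -106) + A(s(1/6, 1))) - 32377 = (3 + 0) - 32377 = 3 - 32377 = -32374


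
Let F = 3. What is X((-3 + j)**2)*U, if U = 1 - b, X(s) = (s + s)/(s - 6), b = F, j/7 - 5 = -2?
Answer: -216/53 ≈ -4.0755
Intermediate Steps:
j = 21 (j = 35 + 7*(-2) = 35 - 14 = 21)
b = 3
X(s) = 2*s/(-6 + s) (X(s) = (2*s)/(-6 + s) = 2*s/(-6 + s))
U = -2 (U = 1 - 1*3 = 1 - 3 = -2)
X((-3 + j)**2)*U = (2*(-3 + 21)**2/(-6 + (-3 + 21)**2))*(-2) = (2*18**2/(-6 + 18**2))*(-2) = (2*324/(-6 + 324))*(-2) = (2*324/318)*(-2) = (2*324*(1/318))*(-2) = (108/53)*(-2) = -216/53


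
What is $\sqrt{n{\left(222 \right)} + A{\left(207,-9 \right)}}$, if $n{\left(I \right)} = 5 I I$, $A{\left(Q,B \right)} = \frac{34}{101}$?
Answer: $\frac{\sqrt{2513733854}}{101} \approx 496.41$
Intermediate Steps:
$A{\left(Q,B \right)} = \frac{34}{101}$ ($A{\left(Q,B \right)} = 34 \cdot \frac{1}{101} = \frac{34}{101}$)
$n{\left(I \right)} = 5 I^{2}$
$\sqrt{n{\left(222 \right)} + A{\left(207,-9 \right)}} = \sqrt{5 \cdot 222^{2} + \frac{34}{101}} = \sqrt{5 \cdot 49284 + \frac{34}{101}} = \sqrt{246420 + \frac{34}{101}} = \sqrt{\frac{24888454}{101}} = \frac{\sqrt{2513733854}}{101}$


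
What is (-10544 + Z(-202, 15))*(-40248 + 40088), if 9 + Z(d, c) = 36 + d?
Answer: 1715040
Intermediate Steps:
Z(d, c) = 27 + d (Z(d, c) = -9 + (36 + d) = 27 + d)
(-10544 + Z(-202, 15))*(-40248 + 40088) = (-10544 + (27 - 202))*(-40248 + 40088) = (-10544 - 175)*(-160) = -10719*(-160) = 1715040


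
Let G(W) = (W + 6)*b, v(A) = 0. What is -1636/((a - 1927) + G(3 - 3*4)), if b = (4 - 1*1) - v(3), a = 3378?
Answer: -818/721 ≈ -1.1345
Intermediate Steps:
b = 3 (b = (4 - 1*1) - 1*0 = (4 - 1) + 0 = 3 + 0 = 3)
G(W) = 18 + 3*W (G(W) = (W + 6)*3 = (6 + W)*3 = 18 + 3*W)
-1636/((a - 1927) + G(3 - 3*4)) = -1636/((3378 - 1927) + (18 + 3*(3 - 3*4))) = -1636/(1451 + (18 + 3*(3 - 12))) = -1636/(1451 + (18 + 3*(-9))) = -1636/(1451 + (18 - 27)) = -1636/(1451 - 9) = -1636/1442 = -1636*1/1442 = -818/721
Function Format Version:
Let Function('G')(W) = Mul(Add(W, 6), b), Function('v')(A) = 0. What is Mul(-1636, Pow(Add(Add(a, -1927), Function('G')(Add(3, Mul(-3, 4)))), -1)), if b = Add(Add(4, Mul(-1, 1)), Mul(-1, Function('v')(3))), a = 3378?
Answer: Rational(-818, 721) ≈ -1.1345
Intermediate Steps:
b = 3 (b = Add(Add(4, Mul(-1, 1)), Mul(-1, 0)) = Add(Add(4, -1), 0) = Add(3, 0) = 3)
Function('G')(W) = Add(18, Mul(3, W)) (Function('G')(W) = Mul(Add(W, 6), 3) = Mul(Add(6, W), 3) = Add(18, Mul(3, W)))
Mul(-1636, Pow(Add(Add(a, -1927), Function('G')(Add(3, Mul(-3, 4)))), -1)) = Mul(-1636, Pow(Add(Add(3378, -1927), Add(18, Mul(3, Add(3, Mul(-3, 4))))), -1)) = Mul(-1636, Pow(Add(1451, Add(18, Mul(3, Add(3, -12)))), -1)) = Mul(-1636, Pow(Add(1451, Add(18, Mul(3, -9))), -1)) = Mul(-1636, Pow(Add(1451, Add(18, -27)), -1)) = Mul(-1636, Pow(Add(1451, -9), -1)) = Mul(-1636, Pow(1442, -1)) = Mul(-1636, Rational(1, 1442)) = Rational(-818, 721)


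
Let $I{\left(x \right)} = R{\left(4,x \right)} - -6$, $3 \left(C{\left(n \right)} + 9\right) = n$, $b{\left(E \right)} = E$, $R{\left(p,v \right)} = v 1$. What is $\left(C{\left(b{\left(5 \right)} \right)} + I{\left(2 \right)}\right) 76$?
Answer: $\frac{152}{3} \approx 50.667$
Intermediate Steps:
$R{\left(p,v \right)} = v$
$C{\left(n \right)} = -9 + \frac{n}{3}$
$I{\left(x \right)} = 6 + x$ ($I{\left(x \right)} = x - -6 = x + 6 = 6 + x$)
$\left(C{\left(b{\left(5 \right)} \right)} + I{\left(2 \right)}\right) 76 = \left(\left(-9 + \frac{1}{3} \cdot 5\right) + \left(6 + 2\right)\right) 76 = \left(\left(-9 + \frac{5}{3}\right) + 8\right) 76 = \left(- \frac{22}{3} + 8\right) 76 = \frac{2}{3} \cdot 76 = \frac{152}{3}$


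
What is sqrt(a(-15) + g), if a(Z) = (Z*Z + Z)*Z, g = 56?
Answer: I*sqrt(3094) ≈ 55.624*I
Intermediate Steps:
a(Z) = Z*(Z + Z**2) (a(Z) = (Z**2 + Z)*Z = (Z + Z**2)*Z = Z*(Z + Z**2))
sqrt(a(-15) + g) = sqrt((-15)**2*(1 - 15) + 56) = sqrt(225*(-14) + 56) = sqrt(-3150 + 56) = sqrt(-3094) = I*sqrt(3094)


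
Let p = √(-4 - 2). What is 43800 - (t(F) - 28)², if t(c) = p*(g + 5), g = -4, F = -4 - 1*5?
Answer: 43022 + 56*I*√6 ≈ 43022.0 + 137.17*I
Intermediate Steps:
F = -9 (F = -4 - 5 = -9)
p = I*√6 (p = √(-6) = I*√6 ≈ 2.4495*I)
t(c) = I*√6 (t(c) = (I*√6)*(-4 + 5) = (I*√6)*1 = I*√6)
43800 - (t(F) - 28)² = 43800 - (I*√6 - 28)² = 43800 - (-28 + I*√6)²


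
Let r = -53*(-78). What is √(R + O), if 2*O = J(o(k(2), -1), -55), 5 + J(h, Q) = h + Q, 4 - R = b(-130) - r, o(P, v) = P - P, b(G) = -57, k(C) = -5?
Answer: 7*√85 ≈ 64.537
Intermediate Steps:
r = 4134
o(P, v) = 0
R = 4195 (R = 4 - (-57 - 1*4134) = 4 - (-57 - 4134) = 4 - 1*(-4191) = 4 + 4191 = 4195)
J(h, Q) = -5 + Q + h (J(h, Q) = -5 + (h + Q) = -5 + (Q + h) = -5 + Q + h)
O = -30 (O = (-5 - 55 + 0)/2 = (½)*(-60) = -30)
√(R + O) = √(4195 - 30) = √4165 = 7*√85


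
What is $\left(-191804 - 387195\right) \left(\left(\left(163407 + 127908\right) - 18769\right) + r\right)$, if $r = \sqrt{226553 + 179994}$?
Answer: $-157803861454 - 578999 \sqrt{406547} \approx -1.5817 \cdot 10^{11}$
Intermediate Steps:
$r = \sqrt{406547} \approx 637.61$
$\left(-191804 - 387195\right) \left(\left(\left(163407 + 127908\right) - 18769\right) + r\right) = \left(-191804 - 387195\right) \left(\left(\left(163407 + 127908\right) - 18769\right) + \sqrt{406547}\right) = - 578999 \left(\left(291315 - 18769\right) + \sqrt{406547}\right) = - 578999 \left(272546 + \sqrt{406547}\right) = -157803861454 - 578999 \sqrt{406547}$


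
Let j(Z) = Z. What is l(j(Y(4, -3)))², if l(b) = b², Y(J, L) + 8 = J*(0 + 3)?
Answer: 256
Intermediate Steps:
Y(J, L) = -8 + 3*J (Y(J, L) = -8 + J*(0 + 3) = -8 + J*3 = -8 + 3*J)
l(j(Y(4, -3)))² = ((-8 + 3*4)²)² = ((-8 + 12)²)² = (4²)² = 16² = 256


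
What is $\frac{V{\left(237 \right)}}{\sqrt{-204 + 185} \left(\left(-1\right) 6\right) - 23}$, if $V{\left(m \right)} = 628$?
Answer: $- \frac{14444}{1213} + \frac{3768 i \sqrt{19}}{1213} \approx -11.908 + 13.54 i$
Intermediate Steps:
$\frac{V{\left(237 \right)}}{\sqrt{-204 + 185} \left(\left(-1\right) 6\right) - 23} = \frac{628}{\sqrt{-204 + 185} \left(\left(-1\right) 6\right) - 23} = \frac{628}{\sqrt{-19} \left(-6\right) - 23} = \frac{628}{i \sqrt{19} \left(-6\right) - 23} = \frac{628}{- 6 i \sqrt{19} - 23} = \frac{628}{-23 - 6 i \sqrt{19}}$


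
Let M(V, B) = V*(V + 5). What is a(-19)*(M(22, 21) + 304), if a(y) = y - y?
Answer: 0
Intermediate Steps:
a(y) = 0
M(V, B) = V*(5 + V)
a(-19)*(M(22, 21) + 304) = 0*(22*(5 + 22) + 304) = 0*(22*27 + 304) = 0*(594 + 304) = 0*898 = 0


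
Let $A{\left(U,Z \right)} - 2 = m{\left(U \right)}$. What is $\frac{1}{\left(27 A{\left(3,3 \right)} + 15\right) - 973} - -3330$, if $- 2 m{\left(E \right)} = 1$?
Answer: $\frac{6110548}{1835} \approx 3330.0$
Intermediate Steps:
$m{\left(E \right)} = - \frac{1}{2}$ ($m{\left(E \right)} = \left(- \frac{1}{2}\right) 1 = - \frac{1}{2}$)
$A{\left(U,Z \right)} = \frac{3}{2}$ ($A{\left(U,Z \right)} = 2 - \frac{1}{2} = \frac{3}{2}$)
$\frac{1}{\left(27 A{\left(3,3 \right)} + 15\right) - 973} - -3330 = \frac{1}{\left(27 \cdot \frac{3}{2} + 15\right) - 973} - -3330 = \frac{1}{\left(\frac{81}{2} + 15\right) - 973} + 3330 = \frac{1}{\frac{111}{2} - 973} + 3330 = \frac{1}{- \frac{1835}{2}} + 3330 = - \frac{2}{1835} + 3330 = \frac{6110548}{1835}$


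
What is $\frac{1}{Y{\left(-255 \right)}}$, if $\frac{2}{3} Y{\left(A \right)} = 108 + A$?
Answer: $- \frac{2}{441} \approx -0.0045351$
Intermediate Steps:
$Y{\left(A \right)} = 162 + \frac{3 A}{2}$ ($Y{\left(A \right)} = \frac{3 \left(108 + A\right)}{2} = 162 + \frac{3 A}{2}$)
$\frac{1}{Y{\left(-255 \right)}} = \frac{1}{162 + \frac{3}{2} \left(-255\right)} = \frac{1}{162 - \frac{765}{2}} = \frac{1}{- \frac{441}{2}} = - \frac{2}{441}$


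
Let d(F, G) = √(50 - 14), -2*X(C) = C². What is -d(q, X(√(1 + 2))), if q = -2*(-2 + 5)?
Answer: -6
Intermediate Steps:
X(C) = -C²/2
q = -6 (q = -2*3 = -6)
d(F, G) = 6 (d(F, G) = √36 = 6)
-d(q, X(√(1 + 2))) = -1*6 = -6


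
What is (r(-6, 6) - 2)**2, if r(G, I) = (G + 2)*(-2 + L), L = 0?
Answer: 36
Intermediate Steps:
r(G, I) = -4 - 2*G (r(G, I) = (G + 2)*(-2 + 0) = (2 + G)*(-2) = -4 - 2*G)
(r(-6, 6) - 2)**2 = ((-4 - 2*(-6)) - 2)**2 = ((-4 + 12) - 2)**2 = (8 - 2)**2 = 6**2 = 36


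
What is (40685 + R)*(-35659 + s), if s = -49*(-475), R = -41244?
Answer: 6922656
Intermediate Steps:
s = 23275
(40685 + R)*(-35659 + s) = (40685 - 41244)*(-35659 + 23275) = -559*(-12384) = 6922656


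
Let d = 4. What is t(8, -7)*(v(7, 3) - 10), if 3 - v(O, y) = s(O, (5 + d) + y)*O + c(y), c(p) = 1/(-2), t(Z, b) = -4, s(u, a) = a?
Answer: 362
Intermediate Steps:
c(p) = -½
v(O, y) = 7/2 - O*(9 + y) (v(O, y) = 3 - (((5 + 4) + y)*O - ½) = 3 - ((9 + y)*O - ½) = 3 - (O*(9 + y) - ½) = 3 - (-½ + O*(9 + y)) = 3 + (½ - O*(9 + y)) = 7/2 - O*(9 + y))
t(8, -7)*(v(7, 3) - 10) = -4*((7/2 - 1*7*(9 + 3)) - 10) = -4*((7/2 - 1*7*12) - 10) = -4*((7/2 - 84) - 10) = -4*(-161/2 - 10) = -4*(-181/2) = 362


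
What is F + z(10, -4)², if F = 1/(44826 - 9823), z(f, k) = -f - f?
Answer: 14001201/35003 ≈ 400.00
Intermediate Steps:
z(f, k) = -2*f
F = 1/35003 ≈ 2.8569e-5
F + z(10, -4)² = 1/35003 + (-2*10)² = 1/35003 + (-20)² = 1/35003 + 400 = 14001201/35003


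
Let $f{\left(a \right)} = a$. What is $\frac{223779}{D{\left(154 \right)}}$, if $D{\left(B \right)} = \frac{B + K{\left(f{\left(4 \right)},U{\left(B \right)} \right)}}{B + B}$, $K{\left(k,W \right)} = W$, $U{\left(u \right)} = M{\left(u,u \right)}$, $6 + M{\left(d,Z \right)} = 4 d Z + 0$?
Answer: $\frac{17230983}{23753} \approx 725.42$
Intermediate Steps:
$M{\left(d,Z \right)} = -6 + 4 Z d$ ($M{\left(d,Z \right)} = -6 + \left(4 d Z + 0\right) = -6 + \left(4 Z d + 0\right) = -6 + 4 Z d$)
$U{\left(u \right)} = -6 + 4 u^{2}$ ($U{\left(u \right)} = -6 + 4 u u = -6 + 4 u^{2}$)
$D{\left(B \right)} = \frac{-6 + B + 4 B^{2}}{2 B}$ ($D{\left(B \right)} = \frac{B + \left(-6 + 4 B^{2}\right)}{B + B} = \frac{-6 + B + 4 B^{2}}{2 B}$)
$\frac{223779}{D{\left(154 \right)}} = \frac{223779}{\frac{1}{2} - \frac{3}{154} + 2 \cdot 154} = \frac{223779}{\frac{1}{2} - \frac{3}{154} + 308} = \frac{223779}{\frac{23753}{77}} = 223779 \cdot \frac{77}{23753} = \frac{17230983}{23753}$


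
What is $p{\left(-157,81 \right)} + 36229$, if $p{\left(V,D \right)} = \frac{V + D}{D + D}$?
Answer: $\frac{2934511}{81} \approx 36229.0$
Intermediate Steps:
$p{\left(V,D \right)} = \frac{D + V}{2 D}$
$p{\left(-157,81 \right)} + 36229 = \frac{81 - 157}{2 \cdot 81} + 36229 = \frac{1}{2} \cdot \frac{1}{81} \left(-76\right) + 36229 = - \frac{38}{81} + 36229 = \frac{2934511}{81}$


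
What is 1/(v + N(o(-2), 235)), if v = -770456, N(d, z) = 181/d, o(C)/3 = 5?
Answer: -15/11556659 ≈ -1.2980e-6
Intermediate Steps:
o(C) = 15 (o(C) = 3*5 = 15)
1/(v + N(o(-2), 235)) = 1/(-770456 + 181/15) = 1/(-11556659/15) = -15/11556659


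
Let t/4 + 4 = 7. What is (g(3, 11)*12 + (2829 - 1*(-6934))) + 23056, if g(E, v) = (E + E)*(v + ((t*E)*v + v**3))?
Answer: 157955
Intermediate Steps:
t = 12 (t = -16 + 4*7 = -16 + 28 = 12)
g(E, v) = 2*E*(v + v**3 + 12*E*v) (g(E, v) = (E + E)*(v + ((12*E)*v + v**3)) = (2*E)*(v + (12*E*v + v**3)) = (2*E)*(v + (v**3 + 12*E*v)) = (2*E)*(v + v**3 + 12*E*v) = 2*E*(v + v**3 + 12*E*v))
(g(3, 11)*12 + (2829 - 1*(-6934))) + 23056 = ((2*3*11*(1 + 11**2 + 12*3))*12 + (2829 - 1*(-6934))) + 23056 = ((2*3*11*(1 + 121 + 36))*12 + (2829 + 6934)) + 23056 = ((2*3*11*158)*12 + 9763) + 23056 = (10428*12 + 9763) + 23056 = (125136 + 9763) + 23056 = 134899 + 23056 = 157955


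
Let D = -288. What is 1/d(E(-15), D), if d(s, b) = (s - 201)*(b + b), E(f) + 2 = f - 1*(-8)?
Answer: 1/120960 ≈ 8.2672e-6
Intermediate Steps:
E(f) = 6 + f (E(f) = -2 + (f - 1*(-8)) = -2 + (f + 8) = -2 + (8 + f) = 6 + f)
d(s, b) = 2*b*(-201 + s) (d(s, b) = (-201 + s)*(2*b) = 2*b*(-201 + s))
1/d(E(-15), D) = 1/(2*(-288)*(-201 + (6 - 15))) = 1/(2*(-288)*(-201 - 9)) = 1/(2*(-288)*(-210)) = 1/120960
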